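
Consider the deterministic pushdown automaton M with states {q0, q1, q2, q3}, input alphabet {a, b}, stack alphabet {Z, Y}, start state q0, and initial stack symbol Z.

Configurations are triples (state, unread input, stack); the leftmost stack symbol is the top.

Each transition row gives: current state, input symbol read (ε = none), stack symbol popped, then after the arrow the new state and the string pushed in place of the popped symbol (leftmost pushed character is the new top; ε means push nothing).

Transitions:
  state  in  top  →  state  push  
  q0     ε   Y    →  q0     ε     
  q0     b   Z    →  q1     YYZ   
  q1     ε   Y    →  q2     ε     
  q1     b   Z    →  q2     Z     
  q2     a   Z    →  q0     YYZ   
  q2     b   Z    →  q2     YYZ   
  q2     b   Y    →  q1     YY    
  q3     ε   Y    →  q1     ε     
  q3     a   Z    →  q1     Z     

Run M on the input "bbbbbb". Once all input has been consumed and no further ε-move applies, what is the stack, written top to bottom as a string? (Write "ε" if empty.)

(q0, bbbbbb, Z) ⊢ (q1, bbbbb, YYZ) ⊢ (q2, bbbbb, YZ) ⊢ (q1, bbbb, YYZ) ⊢ (q2, bbbb, YZ) ⊢ (q1, bbb, YYZ) ⊢ (q2, bbb, YZ) ⊢ (q1, bb, YYZ) ⊢ (q2, bb, YZ) ⊢ (q1, b, YYZ) ⊢ (q2, b, YZ) ⊢ (q1, ε, YYZ) ⊢ (q2, ε, YZ)
All input consumed in state q2 with stack YZ.

YZ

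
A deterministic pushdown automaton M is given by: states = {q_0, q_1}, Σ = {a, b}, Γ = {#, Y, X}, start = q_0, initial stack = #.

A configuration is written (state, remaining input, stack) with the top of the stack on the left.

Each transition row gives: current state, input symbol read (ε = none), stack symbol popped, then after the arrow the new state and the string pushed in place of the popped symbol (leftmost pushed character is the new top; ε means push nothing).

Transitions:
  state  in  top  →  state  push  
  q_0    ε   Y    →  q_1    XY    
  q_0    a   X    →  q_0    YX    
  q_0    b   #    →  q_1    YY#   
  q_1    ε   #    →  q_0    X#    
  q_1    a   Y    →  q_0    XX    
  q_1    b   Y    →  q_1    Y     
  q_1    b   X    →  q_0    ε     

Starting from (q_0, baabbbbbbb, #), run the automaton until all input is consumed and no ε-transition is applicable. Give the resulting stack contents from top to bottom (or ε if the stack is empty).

(q_0, baabbbbbbb, #) ⊢ (q_1, aabbbbbbb, YY#) ⊢ (q_0, abbbbbbb, XXY#) ⊢ (q_0, bbbbbbb, YXXY#) ⊢ (q_1, bbbbbbb, XYXXY#) ⊢ (q_0, bbbbbb, YXXY#) ⊢ (q_1, bbbbbb, XYXXY#) ⊢ (q_0, bbbbb, YXXY#) ⊢ (q_1, bbbbb, XYXXY#) ⊢ (q_0, bbbb, YXXY#) ⊢ (q_1, bbbb, XYXXY#) ⊢ (q_0, bbb, YXXY#) ⊢ (q_1, bbb, XYXXY#) ⊢ (q_0, bb, YXXY#) ⊢ (q_1, bb, XYXXY#) ⊢ (q_0, b, YXXY#) ⊢ (q_1, b, XYXXY#) ⊢ (q_0, ε, YXXY#) ⊢ (q_1, ε, XYXXY#)
All input consumed in state q_1 with stack XYXXY#.

XYXXY#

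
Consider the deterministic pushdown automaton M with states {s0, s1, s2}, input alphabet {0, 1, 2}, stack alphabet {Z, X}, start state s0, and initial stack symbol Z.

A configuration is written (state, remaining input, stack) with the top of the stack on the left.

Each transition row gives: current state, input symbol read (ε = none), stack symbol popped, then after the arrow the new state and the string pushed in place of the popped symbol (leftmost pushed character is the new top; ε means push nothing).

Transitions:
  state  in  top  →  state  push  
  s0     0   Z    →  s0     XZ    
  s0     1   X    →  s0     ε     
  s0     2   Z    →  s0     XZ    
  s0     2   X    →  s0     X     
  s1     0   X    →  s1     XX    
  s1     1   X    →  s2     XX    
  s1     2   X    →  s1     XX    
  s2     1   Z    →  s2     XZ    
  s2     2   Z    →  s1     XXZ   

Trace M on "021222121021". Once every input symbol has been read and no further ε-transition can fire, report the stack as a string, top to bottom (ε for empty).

(s0, 021222121021, Z)
  read 0, top Z: go to s0, push XZ → (s0, 21222121021, XZ)
  read 2, top X: go to s0, push X → (s0, 1222121021, XZ)
  read 1, top X: go to s0, push ε → (s0, 222121021, Z)
  read 2, top Z: go to s0, push XZ → (s0, 22121021, XZ)
  read 2, top X: go to s0, push X → (s0, 2121021, XZ)
  read 2, top X: go to s0, push X → (s0, 121021, XZ)
  read 1, top X: go to s0, push ε → (s0, 21021, Z)
  read 2, top Z: go to s0, push XZ → (s0, 1021, XZ)
  read 1, top X: go to s0, push ε → (s0, 021, Z)
  read 0, top Z: go to s0, push XZ → (s0, 21, XZ)
  read 2, top X: go to s0, push X → (s0, 1, XZ)
  read 1, top X: go to s0, push ε → (s0, ε, Z)
All input consumed in state s0 with stack Z.

Z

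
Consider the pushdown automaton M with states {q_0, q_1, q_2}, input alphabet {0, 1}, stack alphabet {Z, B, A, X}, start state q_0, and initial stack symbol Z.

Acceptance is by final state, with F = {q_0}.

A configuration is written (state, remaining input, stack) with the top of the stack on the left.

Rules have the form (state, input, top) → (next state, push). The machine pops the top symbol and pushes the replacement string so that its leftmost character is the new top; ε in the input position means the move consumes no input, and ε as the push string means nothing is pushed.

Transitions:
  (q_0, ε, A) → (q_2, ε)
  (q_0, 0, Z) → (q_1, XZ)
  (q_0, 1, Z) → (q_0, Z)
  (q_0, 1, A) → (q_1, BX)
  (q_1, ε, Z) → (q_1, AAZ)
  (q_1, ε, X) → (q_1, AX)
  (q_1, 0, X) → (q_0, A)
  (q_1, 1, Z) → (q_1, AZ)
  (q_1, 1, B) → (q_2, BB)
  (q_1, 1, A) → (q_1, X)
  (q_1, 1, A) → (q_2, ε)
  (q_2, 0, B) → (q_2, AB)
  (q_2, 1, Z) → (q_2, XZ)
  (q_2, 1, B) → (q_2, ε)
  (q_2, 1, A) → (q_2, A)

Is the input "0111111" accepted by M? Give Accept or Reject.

No computation consumes all input and reaches a final state.

Reject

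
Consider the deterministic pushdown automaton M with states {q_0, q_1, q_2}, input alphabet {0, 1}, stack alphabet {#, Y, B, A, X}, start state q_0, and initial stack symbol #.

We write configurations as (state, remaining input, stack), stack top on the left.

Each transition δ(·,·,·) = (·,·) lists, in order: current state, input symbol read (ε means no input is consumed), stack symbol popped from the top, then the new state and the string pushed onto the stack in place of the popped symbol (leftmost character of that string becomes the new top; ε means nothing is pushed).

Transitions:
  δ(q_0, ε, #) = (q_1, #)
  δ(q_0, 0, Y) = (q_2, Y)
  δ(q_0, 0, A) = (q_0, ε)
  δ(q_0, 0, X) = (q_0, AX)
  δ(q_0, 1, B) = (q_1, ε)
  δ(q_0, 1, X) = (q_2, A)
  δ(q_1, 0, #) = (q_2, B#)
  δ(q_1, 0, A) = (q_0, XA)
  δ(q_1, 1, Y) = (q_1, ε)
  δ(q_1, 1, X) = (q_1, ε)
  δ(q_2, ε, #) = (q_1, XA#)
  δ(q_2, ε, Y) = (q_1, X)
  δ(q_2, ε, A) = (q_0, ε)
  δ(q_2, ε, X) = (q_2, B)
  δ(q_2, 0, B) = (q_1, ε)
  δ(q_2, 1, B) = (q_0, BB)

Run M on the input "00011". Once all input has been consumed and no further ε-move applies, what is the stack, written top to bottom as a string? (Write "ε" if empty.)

B#

(q_0, 00011, #) ⊢ (q_1, 00011, #) ⊢ (q_2, 0011, B#) ⊢ (q_1, 011, #) ⊢ (q_2, 11, B#) ⊢ (q_0, 1, BB#) ⊢ (q_1, ε, B#)
All input consumed in state q_1 with stack B#.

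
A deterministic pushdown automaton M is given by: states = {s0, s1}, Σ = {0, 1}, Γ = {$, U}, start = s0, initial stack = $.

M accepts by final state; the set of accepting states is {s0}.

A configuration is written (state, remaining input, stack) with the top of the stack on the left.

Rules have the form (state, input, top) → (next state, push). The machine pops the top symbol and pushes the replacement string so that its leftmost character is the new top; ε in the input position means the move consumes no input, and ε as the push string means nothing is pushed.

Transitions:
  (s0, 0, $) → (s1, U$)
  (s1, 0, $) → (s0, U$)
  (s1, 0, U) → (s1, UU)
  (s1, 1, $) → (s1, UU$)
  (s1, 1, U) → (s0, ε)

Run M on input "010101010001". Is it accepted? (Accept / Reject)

(s0, 010101010001, $)
  read 0, top $: go to s1, push U$ → (s1, 10101010001, U$)
  read 1, top U: go to s0, push ε → (s0, 0101010001, $)
  read 0, top $: go to s1, push U$ → (s1, 101010001, U$)
  read 1, top U: go to s0, push ε → (s0, 01010001, $)
  read 0, top $: go to s1, push U$ → (s1, 1010001, U$)
  read 1, top U: go to s0, push ε → (s0, 010001, $)
  read 0, top $: go to s1, push U$ → (s1, 10001, U$)
  read 1, top U: go to s0, push ε → (s0, 0001, $)
  read 0, top $: go to s1, push U$ → (s1, 001, U$)
  read 0, top U: go to s1, push UU → (s1, 01, UU$)
  read 0, top U: go to s1, push UU → (s1, 1, UUU$)
  read 1, top U: go to s0, push ε → (s0, ε, UU$)
All input consumed; state s0 ∈ F.

Accept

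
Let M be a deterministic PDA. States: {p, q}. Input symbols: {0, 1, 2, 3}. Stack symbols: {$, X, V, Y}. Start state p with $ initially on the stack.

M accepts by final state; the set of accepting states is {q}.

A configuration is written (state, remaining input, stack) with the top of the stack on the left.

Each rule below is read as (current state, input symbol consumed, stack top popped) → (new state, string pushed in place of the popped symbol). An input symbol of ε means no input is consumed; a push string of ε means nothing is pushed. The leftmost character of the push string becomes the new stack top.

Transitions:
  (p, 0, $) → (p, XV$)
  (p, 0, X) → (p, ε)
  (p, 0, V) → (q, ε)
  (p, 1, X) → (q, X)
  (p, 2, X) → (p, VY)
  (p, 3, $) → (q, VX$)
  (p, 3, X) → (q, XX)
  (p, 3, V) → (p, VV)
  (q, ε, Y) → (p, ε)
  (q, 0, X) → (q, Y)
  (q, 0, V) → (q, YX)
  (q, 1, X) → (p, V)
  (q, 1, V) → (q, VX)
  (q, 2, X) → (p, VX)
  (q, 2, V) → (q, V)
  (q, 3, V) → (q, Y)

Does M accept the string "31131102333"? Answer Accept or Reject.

Reject

(p, 31131102333, $)
  read 3, top $: go to q, push VX$ → (q, 1131102333, VX$)
  read 1, top V: go to q, push VX → (q, 131102333, VXX$)
  read 1, top V: go to q, push VX → (q, 31102333, VXXX$)
  read 3, top V: go to q, push Y → (q, 1102333, YXXX$)
  ε-move, top Y: go to p, push ε → (p, 1102333, XXX$)
  read 1, top X: go to q, push X → (q, 102333, XXX$)
  read 1, top X: go to p, push V → (p, 02333, VXX$)
  read 0, top V: go to q, push ε → (q, 2333, XX$)
  read 2, top X: go to p, push VX → (p, 333, VXX$)
  read 3, top V: go to p, push VV → (p, 33, VVXX$)
  read 3, top V: go to p, push VV → (p, 3, VVVXX$)
  read 3, top V: go to p, push VV → (p, ε, VVVVXX$)
All input consumed; state p ∉ F and no further ε-move applies.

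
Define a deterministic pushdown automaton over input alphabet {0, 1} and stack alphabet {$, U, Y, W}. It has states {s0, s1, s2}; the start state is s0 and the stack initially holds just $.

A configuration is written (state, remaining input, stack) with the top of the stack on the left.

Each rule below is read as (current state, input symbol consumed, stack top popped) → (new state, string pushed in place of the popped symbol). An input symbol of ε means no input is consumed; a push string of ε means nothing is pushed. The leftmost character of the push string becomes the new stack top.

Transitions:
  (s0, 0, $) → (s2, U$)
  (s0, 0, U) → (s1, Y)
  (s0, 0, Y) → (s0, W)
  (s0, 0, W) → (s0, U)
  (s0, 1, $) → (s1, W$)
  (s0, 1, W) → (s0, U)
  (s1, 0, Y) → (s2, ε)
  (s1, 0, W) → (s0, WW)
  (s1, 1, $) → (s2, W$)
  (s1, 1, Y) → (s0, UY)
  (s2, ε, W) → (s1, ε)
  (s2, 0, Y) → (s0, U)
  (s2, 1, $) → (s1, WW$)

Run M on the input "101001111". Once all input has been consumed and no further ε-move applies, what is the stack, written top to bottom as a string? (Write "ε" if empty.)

(s0, 101001111, $)
  read 1, top $: go to s1, push W$ → (s1, 01001111, W$)
  read 0, top W: go to s0, push WW → (s0, 1001111, WW$)
  read 1, top W: go to s0, push U → (s0, 001111, UW$)
  read 0, top U: go to s1, push Y → (s1, 01111, YW$)
  read 0, top Y: go to s2, push ε → (s2, 1111, W$)
  ε-move, top W: go to s1, push ε → (s1, 1111, $)
  read 1, top $: go to s2, push W$ → (s2, 111, W$)
  ε-move, top W: go to s1, push ε → (s1, 111, $)
  read 1, top $: go to s2, push W$ → (s2, 11, W$)
  ε-move, top W: go to s1, push ε → (s1, 11, $)
  read 1, top $: go to s2, push W$ → (s2, 1, W$)
  ε-move, top W: go to s1, push ε → (s1, 1, $)
  read 1, top $: go to s2, push W$ → (s2, ε, W$)
  ε-move, top W: go to s1, push ε → (s1, ε, $)
All input consumed in state s1 with stack $.

$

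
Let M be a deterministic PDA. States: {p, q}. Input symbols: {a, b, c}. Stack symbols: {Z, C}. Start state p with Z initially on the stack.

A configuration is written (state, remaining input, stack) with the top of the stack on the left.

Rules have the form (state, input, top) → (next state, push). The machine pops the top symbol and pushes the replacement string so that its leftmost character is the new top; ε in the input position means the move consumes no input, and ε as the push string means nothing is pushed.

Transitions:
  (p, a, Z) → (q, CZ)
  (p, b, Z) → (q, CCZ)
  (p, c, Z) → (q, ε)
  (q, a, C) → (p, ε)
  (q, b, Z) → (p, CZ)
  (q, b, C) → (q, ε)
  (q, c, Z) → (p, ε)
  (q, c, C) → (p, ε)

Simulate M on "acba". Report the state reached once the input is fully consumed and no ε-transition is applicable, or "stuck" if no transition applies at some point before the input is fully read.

(p, acba, Z) ⊢ (q, cba, CZ) ⊢ (p, ba, Z) ⊢ (q, a, CCZ) ⊢ (p, ε, CZ)
All input consumed; M is in state p.

p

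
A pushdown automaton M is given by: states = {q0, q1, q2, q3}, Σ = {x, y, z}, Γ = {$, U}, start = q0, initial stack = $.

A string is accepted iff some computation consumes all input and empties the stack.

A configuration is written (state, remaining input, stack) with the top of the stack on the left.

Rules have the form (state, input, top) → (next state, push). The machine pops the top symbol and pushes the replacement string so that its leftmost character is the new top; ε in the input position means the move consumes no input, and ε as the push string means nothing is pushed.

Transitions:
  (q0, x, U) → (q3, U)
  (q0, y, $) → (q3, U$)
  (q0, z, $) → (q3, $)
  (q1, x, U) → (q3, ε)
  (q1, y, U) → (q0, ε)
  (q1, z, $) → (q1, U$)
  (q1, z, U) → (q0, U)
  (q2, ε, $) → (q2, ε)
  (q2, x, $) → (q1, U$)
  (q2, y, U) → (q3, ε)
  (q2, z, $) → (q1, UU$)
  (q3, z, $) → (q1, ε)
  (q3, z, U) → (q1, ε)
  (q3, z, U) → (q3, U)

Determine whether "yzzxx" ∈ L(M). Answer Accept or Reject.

No computation consumes all input and empties the stack.

Reject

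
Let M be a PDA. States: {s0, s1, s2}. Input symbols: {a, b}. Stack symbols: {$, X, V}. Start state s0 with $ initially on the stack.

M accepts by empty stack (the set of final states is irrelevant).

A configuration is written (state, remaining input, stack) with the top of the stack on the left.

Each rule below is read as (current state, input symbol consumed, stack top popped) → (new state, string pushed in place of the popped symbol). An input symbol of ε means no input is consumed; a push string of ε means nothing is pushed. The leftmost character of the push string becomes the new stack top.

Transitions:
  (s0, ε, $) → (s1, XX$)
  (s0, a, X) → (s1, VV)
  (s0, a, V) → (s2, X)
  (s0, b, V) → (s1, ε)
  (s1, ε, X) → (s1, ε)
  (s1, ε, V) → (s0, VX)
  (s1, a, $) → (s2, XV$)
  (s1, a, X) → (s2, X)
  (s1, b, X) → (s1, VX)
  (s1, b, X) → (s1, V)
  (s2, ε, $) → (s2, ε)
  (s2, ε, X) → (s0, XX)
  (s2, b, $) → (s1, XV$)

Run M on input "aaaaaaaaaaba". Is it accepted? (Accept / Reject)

Reject

No computation consumes all input and empties the stack.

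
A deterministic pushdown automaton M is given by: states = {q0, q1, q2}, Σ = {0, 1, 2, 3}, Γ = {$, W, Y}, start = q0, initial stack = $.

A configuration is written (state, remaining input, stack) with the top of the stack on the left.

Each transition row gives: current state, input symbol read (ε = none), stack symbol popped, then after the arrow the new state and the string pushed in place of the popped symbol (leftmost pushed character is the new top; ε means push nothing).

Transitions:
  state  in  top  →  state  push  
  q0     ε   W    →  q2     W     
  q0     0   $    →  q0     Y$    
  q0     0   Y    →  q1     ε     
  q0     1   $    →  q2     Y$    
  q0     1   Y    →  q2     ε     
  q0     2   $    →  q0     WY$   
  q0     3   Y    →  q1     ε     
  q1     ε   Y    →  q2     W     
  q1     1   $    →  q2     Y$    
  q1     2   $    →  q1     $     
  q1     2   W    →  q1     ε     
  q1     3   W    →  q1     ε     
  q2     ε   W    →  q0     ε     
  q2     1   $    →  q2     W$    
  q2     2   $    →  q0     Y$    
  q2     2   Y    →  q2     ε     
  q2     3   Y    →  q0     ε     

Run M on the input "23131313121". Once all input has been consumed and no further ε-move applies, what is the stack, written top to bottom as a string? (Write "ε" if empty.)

$

(q0, 23131313121, $) ⊢ (q0, 3131313121, WY$) ⊢ (q2, 3131313121, WY$) ⊢ (q0, 3131313121, Y$) ⊢ (q1, 131313121, $) ⊢ (q2, 31313121, Y$) ⊢ (q0, 1313121, $) ⊢ (q2, 313121, Y$) ⊢ (q0, 13121, $) ⊢ (q2, 3121, Y$) ⊢ (q0, 121, $) ⊢ (q2, 21, Y$) ⊢ (q2, 1, $) ⊢ (q2, ε, W$) ⊢ (q0, ε, $)
All input consumed in state q0 with stack $.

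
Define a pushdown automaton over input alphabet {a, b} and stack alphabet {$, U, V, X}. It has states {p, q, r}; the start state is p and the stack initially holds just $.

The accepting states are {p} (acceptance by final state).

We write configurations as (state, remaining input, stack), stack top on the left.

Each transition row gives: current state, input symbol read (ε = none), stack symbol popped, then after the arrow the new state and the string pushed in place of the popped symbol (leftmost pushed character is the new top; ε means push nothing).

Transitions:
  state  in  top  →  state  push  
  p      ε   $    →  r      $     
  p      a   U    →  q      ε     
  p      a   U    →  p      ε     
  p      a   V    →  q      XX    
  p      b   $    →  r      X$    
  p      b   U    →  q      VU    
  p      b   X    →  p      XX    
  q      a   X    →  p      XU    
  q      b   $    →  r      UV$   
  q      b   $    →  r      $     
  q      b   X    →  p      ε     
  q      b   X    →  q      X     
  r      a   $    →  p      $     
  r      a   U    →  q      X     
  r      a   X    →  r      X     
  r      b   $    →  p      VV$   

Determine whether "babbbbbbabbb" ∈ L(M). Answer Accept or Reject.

One accepting computation: (p, babbbbbbabbb, $) ⊢ (r, babbbbbbabbb, $) ⊢ (p, abbbbbbabbb, VV$) ⊢ (q, bbbbbbabbb, XXV$) ⊢ (q, bbbbbabbb, XXV$) ⊢ (q, bbbbabbb, XXV$) ⊢ (q, bbbabbb, XXV$) ⊢ (q, bbabbb, XXV$) ⊢ (q, babbb, XXV$) ⊢ (q, abbb, XXV$) ⊢ (p, bbb, XUXV$) ⊢ (p, bb, XXUXV$) ⊢ (p, b, XXXUXV$) ⊢ (p, ε, XXXXUXV$)
All input consumed and state p ∈ F.

Accept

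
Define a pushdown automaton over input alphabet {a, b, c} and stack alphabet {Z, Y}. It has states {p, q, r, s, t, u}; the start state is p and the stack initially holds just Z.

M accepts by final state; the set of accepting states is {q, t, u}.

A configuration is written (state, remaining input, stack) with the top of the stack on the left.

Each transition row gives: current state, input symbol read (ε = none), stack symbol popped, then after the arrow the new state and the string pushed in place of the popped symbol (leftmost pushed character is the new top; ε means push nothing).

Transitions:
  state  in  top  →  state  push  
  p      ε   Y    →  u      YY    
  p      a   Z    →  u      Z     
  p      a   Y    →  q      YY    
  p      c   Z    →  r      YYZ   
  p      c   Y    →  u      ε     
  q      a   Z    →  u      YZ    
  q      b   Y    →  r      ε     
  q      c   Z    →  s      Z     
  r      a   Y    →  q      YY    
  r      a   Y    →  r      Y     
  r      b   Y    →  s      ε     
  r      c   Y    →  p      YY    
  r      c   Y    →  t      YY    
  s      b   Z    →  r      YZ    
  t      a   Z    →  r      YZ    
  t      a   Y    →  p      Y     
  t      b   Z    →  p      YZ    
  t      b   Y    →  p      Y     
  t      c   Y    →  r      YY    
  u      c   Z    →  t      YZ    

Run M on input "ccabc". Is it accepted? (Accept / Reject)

Accept

One accepting computation: (p, ccabc, Z) ⊢ (r, cabc, YYZ) ⊢ (p, abc, YYYZ) ⊢ (q, bc, YYYYZ) ⊢ (r, c, YYYZ) ⊢ (t, ε, YYYYZ)
All input consumed and state t ∈ F.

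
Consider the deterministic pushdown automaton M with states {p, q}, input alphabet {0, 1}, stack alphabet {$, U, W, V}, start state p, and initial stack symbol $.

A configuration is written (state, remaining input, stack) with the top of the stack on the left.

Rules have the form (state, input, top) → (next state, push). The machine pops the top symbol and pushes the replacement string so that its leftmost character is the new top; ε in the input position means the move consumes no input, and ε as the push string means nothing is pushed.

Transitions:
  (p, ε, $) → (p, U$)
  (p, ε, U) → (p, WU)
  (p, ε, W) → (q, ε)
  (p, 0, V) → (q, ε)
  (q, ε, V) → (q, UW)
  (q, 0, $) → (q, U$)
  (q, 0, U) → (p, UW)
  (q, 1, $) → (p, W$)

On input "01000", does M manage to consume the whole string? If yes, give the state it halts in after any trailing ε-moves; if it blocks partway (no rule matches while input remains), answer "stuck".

(p, 01000, $)
  ε-move, top $: go to p, push U$ → (p, 01000, U$)
  ε-move, top U: go to p, push WU → (p, 01000, WU$)
  ε-move, top W: go to q, push ε → (q, 01000, U$)
  read 0, top U: go to p, push UW → (p, 1000, UW$)
  ε-move, top U: go to p, push WU → (p, 1000, WUW$)
  ε-move, top W: go to q, push ε → (q, 1000, UW$)
No transition for (q, 1, top U); M blocks with input 1000 remaining.

stuck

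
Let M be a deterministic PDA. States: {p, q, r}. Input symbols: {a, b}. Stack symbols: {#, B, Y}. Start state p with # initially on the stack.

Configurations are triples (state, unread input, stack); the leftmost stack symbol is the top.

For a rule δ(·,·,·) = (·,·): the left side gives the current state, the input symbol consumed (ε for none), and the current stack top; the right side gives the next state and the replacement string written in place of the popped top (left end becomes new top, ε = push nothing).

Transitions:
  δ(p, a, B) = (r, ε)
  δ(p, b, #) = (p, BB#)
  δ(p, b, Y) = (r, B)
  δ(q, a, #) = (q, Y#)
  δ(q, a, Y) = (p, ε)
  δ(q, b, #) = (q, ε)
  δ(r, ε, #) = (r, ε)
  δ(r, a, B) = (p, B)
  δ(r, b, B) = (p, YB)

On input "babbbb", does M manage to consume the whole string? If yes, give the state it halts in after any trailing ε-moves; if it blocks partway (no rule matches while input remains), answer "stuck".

r

(p, babbbb, #)
  read b, top #: go to p, push BB# → (p, abbbb, BB#)
  read a, top B: go to r, push ε → (r, bbbb, B#)
  read b, top B: go to p, push YB → (p, bbb, YB#)
  read b, top Y: go to r, push B → (r, bb, BB#)
  read b, top B: go to p, push YB → (p, b, YBB#)
  read b, top Y: go to r, push B → (r, ε, BBB#)
All input consumed; M is in state r.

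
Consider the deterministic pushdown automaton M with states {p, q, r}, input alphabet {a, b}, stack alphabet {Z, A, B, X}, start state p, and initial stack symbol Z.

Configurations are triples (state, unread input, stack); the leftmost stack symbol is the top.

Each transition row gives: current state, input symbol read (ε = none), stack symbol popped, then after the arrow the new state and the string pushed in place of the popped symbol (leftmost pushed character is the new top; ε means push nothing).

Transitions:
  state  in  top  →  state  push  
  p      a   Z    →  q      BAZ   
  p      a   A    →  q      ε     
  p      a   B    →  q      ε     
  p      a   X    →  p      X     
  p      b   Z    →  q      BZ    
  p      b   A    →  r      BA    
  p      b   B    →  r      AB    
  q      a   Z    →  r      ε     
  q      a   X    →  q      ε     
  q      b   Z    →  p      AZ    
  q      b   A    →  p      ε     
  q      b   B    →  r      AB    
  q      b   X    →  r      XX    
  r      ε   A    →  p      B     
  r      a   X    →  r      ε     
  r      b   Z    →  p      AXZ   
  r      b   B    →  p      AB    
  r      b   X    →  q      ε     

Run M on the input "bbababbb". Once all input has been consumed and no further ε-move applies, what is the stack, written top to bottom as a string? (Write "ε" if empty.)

(p, bbababbb, Z)
  read b, top Z: go to q, push BZ → (q, bababbb, BZ)
  read b, top B: go to r, push AB → (r, ababbb, ABZ)
  ε-move, top A: go to p, push B → (p, ababbb, BBZ)
  read a, top B: go to q, push ε → (q, babbb, BZ)
  read b, top B: go to r, push AB → (r, abbb, ABZ)
  ε-move, top A: go to p, push B → (p, abbb, BBZ)
  read a, top B: go to q, push ε → (q, bbb, BZ)
  read b, top B: go to r, push AB → (r, bb, ABZ)
  ε-move, top A: go to p, push B → (p, bb, BBZ)
  read b, top B: go to r, push AB → (r, b, ABBZ)
  ε-move, top A: go to p, push B → (p, b, BBBZ)
  read b, top B: go to r, push AB → (r, ε, ABBBZ)
  ε-move, top A: go to p, push B → (p, ε, BBBBZ)
All input consumed in state p with stack BBBBZ.

BBBBZ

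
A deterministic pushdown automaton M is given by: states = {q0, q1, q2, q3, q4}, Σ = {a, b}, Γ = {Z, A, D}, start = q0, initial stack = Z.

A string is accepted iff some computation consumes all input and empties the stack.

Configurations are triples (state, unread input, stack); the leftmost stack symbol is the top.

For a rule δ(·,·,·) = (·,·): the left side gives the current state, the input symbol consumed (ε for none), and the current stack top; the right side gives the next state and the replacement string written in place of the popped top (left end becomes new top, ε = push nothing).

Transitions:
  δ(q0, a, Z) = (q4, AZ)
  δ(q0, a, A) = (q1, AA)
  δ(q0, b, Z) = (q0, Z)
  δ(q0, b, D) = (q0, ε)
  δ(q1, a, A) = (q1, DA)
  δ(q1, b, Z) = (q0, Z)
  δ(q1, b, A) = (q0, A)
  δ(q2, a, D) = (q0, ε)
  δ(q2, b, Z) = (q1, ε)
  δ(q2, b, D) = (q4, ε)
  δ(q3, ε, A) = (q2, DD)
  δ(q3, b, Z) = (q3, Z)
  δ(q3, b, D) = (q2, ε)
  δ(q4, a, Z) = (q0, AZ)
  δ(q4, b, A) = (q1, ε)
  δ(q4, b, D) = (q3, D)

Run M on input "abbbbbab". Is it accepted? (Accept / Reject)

Reject

(q0, abbbbbab, Z) ⊢ (q4, bbbbbab, AZ) ⊢ (q1, bbbbab, Z) ⊢ (q0, bbbab, Z) ⊢ (q0, bbab, Z) ⊢ (q0, bab, Z) ⊢ (q0, ab, Z) ⊢ (q4, b, AZ) ⊢ (q1, ε, Z)
All input consumed; stack is Z, not empty, and no further ε-move applies.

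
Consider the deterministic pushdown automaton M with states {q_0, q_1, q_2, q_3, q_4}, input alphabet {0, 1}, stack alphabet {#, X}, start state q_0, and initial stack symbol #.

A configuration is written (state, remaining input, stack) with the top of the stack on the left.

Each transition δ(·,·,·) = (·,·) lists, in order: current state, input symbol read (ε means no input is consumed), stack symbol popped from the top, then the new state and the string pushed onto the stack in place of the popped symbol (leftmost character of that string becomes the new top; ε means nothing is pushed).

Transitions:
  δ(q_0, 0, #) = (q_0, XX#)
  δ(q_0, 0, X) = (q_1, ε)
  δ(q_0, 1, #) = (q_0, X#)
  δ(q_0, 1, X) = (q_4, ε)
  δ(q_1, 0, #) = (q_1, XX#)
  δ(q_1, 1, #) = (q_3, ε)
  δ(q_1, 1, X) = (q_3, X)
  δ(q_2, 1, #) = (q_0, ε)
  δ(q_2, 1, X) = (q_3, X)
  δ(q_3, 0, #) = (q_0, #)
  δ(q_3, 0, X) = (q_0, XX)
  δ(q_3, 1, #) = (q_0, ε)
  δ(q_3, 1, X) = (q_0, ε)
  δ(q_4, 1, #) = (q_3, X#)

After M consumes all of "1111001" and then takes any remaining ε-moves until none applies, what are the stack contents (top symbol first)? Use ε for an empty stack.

(q_0, 1111001, #)
  read 1, top #: go to q_0, push X# → (q_0, 111001, X#)
  read 1, top X: go to q_4, push ε → (q_4, 11001, #)
  read 1, top #: go to q_3, push X# → (q_3, 1001, X#)
  read 1, top X: go to q_0, push ε → (q_0, 001, #)
  read 0, top #: go to q_0, push XX# → (q_0, 01, XX#)
  read 0, top X: go to q_1, push ε → (q_1, 1, X#)
  read 1, top X: go to q_3, push X → (q_3, ε, X#)
All input consumed in state q_3 with stack X#.

X#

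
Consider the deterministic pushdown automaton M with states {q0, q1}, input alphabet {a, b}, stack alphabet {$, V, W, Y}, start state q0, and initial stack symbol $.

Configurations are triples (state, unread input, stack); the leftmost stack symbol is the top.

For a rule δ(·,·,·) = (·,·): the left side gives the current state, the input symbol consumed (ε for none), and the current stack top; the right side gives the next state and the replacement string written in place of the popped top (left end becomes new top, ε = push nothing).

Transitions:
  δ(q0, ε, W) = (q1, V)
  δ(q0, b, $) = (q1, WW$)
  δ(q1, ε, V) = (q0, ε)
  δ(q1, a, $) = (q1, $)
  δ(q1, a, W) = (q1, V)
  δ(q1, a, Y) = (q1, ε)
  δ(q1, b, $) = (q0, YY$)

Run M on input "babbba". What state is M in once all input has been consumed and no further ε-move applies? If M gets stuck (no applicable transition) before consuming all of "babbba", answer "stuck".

(q0, babbba, $) ⊢ (q1, abbba, WW$) ⊢ (q1, bbba, VW$) ⊢ (q0, bbba, W$) ⊢ (q1, bbba, V$) ⊢ (q0, bbba, $) ⊢ (q1, bba, WW$)
No transition for (q1, b, top W); M blocks with input bba remaining.

stuck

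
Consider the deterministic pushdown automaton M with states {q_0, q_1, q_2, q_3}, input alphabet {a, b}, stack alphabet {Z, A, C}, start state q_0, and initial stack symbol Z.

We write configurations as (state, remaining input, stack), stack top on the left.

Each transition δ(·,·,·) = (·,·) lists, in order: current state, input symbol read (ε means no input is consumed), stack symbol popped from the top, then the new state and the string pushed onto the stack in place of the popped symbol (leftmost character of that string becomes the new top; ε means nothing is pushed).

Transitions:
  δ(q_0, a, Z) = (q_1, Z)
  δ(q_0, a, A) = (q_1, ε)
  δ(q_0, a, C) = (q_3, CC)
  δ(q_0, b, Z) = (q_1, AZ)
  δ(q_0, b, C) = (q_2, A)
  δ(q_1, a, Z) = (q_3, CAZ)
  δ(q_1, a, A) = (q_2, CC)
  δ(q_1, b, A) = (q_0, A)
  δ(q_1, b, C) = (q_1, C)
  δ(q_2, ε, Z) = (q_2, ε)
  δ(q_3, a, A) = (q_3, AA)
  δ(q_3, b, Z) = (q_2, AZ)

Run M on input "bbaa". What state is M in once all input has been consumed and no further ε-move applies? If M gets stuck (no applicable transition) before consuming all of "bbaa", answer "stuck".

q_3

(q_0, bbaa, Z)
  read b, top Z: go to q_1, push AZ → (q_1, baa, AZ)
  read b, top A: go to q_0, push A → (q_0, aa, AZ)
  read a, top A: go to q_1, push ε → (q_1, a, Z)
  read a, top Z: go to q_3, push CAZ → (q_3, ε, CAZ)
All input consumed; M is in state q_3.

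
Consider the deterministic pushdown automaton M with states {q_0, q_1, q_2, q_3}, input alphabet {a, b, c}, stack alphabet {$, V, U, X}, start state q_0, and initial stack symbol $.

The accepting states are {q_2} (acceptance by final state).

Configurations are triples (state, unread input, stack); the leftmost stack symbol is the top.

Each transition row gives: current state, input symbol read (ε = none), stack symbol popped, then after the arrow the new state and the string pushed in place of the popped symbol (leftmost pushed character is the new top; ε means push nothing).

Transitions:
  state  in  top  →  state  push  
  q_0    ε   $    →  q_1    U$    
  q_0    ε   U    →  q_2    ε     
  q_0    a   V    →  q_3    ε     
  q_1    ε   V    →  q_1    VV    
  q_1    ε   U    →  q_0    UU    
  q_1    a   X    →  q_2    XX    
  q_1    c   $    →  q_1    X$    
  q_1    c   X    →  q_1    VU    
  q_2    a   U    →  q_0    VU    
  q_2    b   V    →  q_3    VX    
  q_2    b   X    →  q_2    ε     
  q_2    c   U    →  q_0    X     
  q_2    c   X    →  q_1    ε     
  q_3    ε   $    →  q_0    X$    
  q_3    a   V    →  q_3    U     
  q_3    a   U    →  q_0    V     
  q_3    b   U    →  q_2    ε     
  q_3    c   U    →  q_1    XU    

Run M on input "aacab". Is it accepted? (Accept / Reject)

Accept

(q_0, aacab, $) ⊢ (q_1, aacab, U$) ⊢ (q_0, aacab, UU$) ⊢ (q_2, aacab, U$) ⊢ (q_0, acab, VU$) ⊢ (q_3, cab, U$) ⊢ (q_1, ab, XU$) ⊢ (q_2, b, XXU$) ⊢ (q_2, ε, XU$)
All input consumed; state q_2 ∈ F.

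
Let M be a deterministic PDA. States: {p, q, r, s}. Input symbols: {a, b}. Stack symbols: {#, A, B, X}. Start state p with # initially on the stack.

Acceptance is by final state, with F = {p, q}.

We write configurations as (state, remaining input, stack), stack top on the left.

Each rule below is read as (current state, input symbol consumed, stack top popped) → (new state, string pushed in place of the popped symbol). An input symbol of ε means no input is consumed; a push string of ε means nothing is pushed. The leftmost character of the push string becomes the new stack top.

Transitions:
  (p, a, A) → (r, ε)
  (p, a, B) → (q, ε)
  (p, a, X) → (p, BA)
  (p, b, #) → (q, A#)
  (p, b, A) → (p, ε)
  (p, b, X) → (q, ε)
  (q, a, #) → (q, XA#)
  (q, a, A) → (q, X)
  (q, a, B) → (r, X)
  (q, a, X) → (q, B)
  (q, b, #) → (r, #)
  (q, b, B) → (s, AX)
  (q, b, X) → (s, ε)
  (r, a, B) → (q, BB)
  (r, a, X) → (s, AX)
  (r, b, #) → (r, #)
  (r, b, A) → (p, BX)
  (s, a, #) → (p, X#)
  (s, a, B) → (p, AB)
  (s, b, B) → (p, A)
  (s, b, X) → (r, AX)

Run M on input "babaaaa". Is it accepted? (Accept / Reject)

(p, babaaaa, #)
  read b, top #: go to q, push A# → (q, abaaaa, A#)
  read a, top A: go to q, push X → (q, baaaa, X#)
  read b, top X: go to s, push ε → (s, aaaa, #)
  read a, top #: go to p, push X# → (p, aaa, X#)
  read a, top X: go to p, push BA → (p, aa, BA#)
  read a, top B: go to q, push ε → (q, a, A#)
  read a, top A: go to q, push X → (q, ε, X#)
All input consumed; state q ∈ F.

Accept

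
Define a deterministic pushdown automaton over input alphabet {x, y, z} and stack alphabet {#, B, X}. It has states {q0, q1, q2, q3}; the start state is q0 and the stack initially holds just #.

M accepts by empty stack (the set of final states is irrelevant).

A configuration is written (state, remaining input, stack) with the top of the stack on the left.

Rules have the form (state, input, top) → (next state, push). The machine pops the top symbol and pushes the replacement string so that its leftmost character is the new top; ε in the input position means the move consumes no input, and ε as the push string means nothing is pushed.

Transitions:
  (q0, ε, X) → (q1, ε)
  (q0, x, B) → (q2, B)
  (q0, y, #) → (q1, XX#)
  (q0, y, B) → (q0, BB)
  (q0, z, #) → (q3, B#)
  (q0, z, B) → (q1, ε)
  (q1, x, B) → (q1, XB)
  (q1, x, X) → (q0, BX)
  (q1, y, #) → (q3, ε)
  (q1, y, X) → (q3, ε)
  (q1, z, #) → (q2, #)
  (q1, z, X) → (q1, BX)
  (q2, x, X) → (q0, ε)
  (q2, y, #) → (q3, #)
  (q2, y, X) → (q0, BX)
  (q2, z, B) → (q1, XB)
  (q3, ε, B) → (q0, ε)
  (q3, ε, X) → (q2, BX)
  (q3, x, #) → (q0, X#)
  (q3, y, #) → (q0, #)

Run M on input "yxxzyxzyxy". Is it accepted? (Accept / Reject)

(q0, yxxzyxzyxy, #) ⊢ (q1, xxzyxzyxy, XX#) ⊢ (q0, xzyxzyxy, BXX#) ⊢ (q2, zyxzyxy, BXX#) ⊢ (q1, yxzyxy, XBXX#) ⊢ (q3, xzyxy, BXX#) ⊢ (q0, xzyxy, XX#) ⊢ (q1, xzyxy, X#) ⊢ (q0, zyxy, BX#) ⊢ (q1, yxy, X#) ⊢ (q3, xy, #) ⊢ (q0, y, X#) ⊢ (q1, y, #) ⊢ (q3, ε, ε)
All input consumed and the stack is empty.

Accept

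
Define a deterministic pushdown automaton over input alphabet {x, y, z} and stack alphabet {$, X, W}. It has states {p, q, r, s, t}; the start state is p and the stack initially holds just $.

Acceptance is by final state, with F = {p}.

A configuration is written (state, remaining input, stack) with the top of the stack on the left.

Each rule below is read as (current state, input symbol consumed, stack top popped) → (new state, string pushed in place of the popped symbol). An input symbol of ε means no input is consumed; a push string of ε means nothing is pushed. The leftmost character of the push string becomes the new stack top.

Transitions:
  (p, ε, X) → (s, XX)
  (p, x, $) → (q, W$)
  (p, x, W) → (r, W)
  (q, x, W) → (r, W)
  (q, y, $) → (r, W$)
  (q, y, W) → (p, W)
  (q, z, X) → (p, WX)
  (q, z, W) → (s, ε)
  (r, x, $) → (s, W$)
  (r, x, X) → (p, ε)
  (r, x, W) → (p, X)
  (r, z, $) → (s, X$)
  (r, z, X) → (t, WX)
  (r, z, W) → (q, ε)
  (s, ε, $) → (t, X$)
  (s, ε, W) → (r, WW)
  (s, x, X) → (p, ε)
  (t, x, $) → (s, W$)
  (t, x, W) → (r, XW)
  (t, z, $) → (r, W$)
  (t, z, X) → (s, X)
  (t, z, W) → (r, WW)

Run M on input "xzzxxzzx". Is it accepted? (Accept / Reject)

Accept

(p, xzzxxzzx, $) ⊢ (q, zzxxzzx, W$) ⊢ (s, zxxzzx, $) ⊢ (t, zxxzzx, X$) ⊢ (s, xxzzx, X$) ⊢ (p, xzzx, $) ⊢ (q, zzx, W$) ⊢ (s, zx, $) ⊢ (t, zx, X$) ⊢ (s, x, X$) ⊢ (p, ε, $)
All input consumed; state p ∈ F.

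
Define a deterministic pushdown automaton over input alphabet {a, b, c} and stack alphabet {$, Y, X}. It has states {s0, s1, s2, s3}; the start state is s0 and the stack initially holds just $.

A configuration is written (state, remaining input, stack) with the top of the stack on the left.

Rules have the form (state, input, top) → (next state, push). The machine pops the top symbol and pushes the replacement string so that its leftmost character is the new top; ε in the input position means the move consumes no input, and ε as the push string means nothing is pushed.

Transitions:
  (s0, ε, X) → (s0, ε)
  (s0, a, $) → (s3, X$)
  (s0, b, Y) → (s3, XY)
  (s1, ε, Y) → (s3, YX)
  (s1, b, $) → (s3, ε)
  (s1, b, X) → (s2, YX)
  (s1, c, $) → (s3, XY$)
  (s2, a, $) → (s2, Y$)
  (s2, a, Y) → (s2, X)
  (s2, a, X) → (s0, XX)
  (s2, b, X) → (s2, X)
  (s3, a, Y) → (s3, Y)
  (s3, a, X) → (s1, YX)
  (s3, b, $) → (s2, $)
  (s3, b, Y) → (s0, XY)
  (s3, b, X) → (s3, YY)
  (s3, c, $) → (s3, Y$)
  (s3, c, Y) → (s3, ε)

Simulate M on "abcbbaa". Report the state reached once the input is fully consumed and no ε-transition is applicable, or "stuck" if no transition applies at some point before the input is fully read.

(s0, abcbbaa, $)
  read a, top $: go to s3, push X$ → (s3, bcbbaa, X$)
  read b, top X: go to s3, push YY → (s3, cbbaa, YY$)
  read c, top Y: go to s3, push ε → (s3, bbaa, Y$)
  read b, top Y: go to s0, push XY → (s0, baa, XY$)
  ε-move, top X: go to s0, push ε → (s0, baa, Y$)
  read b, top Y: go to s3, push XY → (s3, aa, XY$)
  read a, top X: go to s1, push YX → (s1, a, YXY$)
  ε-move, top Y: go to s3, push YX → (s3, a, YXXY$)
  read a, top Y: go to s3, push Y → (s3, ε, YXXY$)
All input consumed; M is in state s3.

s3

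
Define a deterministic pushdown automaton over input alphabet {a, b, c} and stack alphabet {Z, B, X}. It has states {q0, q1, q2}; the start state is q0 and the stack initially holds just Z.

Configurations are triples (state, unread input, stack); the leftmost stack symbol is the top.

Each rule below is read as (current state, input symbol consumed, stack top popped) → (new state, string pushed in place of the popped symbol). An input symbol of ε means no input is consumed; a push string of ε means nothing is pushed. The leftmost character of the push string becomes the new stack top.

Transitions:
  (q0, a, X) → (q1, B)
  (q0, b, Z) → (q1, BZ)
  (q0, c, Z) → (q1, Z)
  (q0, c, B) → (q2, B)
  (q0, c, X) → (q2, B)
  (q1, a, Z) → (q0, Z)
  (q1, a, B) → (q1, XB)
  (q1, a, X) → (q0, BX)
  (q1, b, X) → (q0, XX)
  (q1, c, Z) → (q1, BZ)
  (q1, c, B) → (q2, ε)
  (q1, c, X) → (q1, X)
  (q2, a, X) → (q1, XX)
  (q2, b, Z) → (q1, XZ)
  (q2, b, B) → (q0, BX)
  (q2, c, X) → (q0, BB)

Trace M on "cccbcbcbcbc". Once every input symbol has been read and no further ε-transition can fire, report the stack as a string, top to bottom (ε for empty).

BXXXZ

(q0, cccbcbcbcbc, Z) ⊢ (q1, ccbcbcbcbc, Z) ⊢ (q1, cbcbcbcbc, BZ) ⊢ (q2, bcbcbcbc, Z) ⊢ (q1, cbcbcbc, XZ) ⊢ (q1, bcbcbc, XZ) ⊢ (q0, cbcbc, XXZ) ⊢ (q2, bcbc, BXZ) ⊢ (q0, cbc, BXXZ) ⊢ (q2, bc, BXXZ) ⊢ (q0, c, BXXXZ) ⊢ (q2, ε, BXXXZ)
All input consumed in state q2 with stack BXXXZ.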